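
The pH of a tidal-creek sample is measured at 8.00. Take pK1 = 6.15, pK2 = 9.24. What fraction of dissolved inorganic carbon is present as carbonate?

α₂ = 0.0537

α₂ = 1 / (1 + [H⁺]/K2 + [H⁺]²/(K1K2)) = 1 / (1 + 10^+1.24 + 10^-0.61)
   = 1 / (1 + 17.378 + 0.24547) = 1/18.623 = 0.05370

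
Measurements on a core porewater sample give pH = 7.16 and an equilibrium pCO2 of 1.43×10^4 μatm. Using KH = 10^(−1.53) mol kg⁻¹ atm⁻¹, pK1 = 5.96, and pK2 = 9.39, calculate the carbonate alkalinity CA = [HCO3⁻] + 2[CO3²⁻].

[CO2*] = KH · pCO2 = 10^(−1.53) × 1.43×10^4×10^-6 = 4.220×10^-4 mol/kg
α₀ = 1/(1 + K1/[H⁺] + K1K2/[H⁺]²) = 1/(1 + 10^+1.20 + 10^-1.03) = 0.05902
DIC = [CO2*]/α₀ = 4.220×10^-4 / 0.05902 = 7.150 mmol/kg
CA = (α₁ + 2α₂)·DIC = (0.9355 + 2×0.005508) × 7.150 = 6.77 mmol/kg

CA = 6.77 mmol/kg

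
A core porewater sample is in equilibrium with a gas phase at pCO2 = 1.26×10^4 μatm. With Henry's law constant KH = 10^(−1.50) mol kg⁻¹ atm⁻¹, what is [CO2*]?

KH = 10^(−1.50) = 3.162×10^-2 mol kg⁻¹ atm⁻¹
[CO2*] = KH · pCO2 = 3.162×10^-2 × 1.26×10^4×10^-6 atm = 3.98×10^-4 mol/kg

[CO2*] = 398 μmol/kg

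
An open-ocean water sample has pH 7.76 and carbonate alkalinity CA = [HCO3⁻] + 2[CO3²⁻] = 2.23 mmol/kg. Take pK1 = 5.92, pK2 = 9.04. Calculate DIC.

CA = [HCO3⁻] + 2[CO3²⁻] = (α₁ + 2α₂)·DIC
At pH 7.76: [H⁺]/K1 = 10^-1.84 = 0.014454, K2/[H⁺] = 10^-1.28 = 0.052481
α₁ = 1/(1 + 0.014454 + 0.052481) = 1/1.0669 = 0.9373; α₂ = α₁·K2/[H⁺] = 0.04919
α₁ + 2α₂ = 1.0356
DIC = CA / (α₁ + 2α₂) = 2.23 / 1.0356 = 2.15 mmol/kg

DIC = 2.15 mmol/kg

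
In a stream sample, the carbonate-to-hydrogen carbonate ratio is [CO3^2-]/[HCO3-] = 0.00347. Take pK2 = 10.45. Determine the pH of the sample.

pH = 7.99

From K2 = [H⁺][CO3^2-]/[HCO3-]:  pH = pK2 + log₁₀([CO3^2-]/[HCO3-])
log₁₀(0.00347) = -2.460
pH = 10.45 + (-2.460) = 7.99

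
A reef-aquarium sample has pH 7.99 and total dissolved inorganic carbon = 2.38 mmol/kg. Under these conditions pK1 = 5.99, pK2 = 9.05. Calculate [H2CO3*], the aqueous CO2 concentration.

α₀ = 1 / (1 + K1/[H⁺] + K1K2/[H⁺]²) = 1 / (1 + 10^+2.00 + 10^+0.94)
   = 1 / (1 + 100.00 + 8.7096) = 1/109.71 = 0.009115
[CO2*] = α₀ × DIC = 0.009115 × 2.38 = 0.0217 mmol/kg

[CO2*] = 0.0217 mmol/kg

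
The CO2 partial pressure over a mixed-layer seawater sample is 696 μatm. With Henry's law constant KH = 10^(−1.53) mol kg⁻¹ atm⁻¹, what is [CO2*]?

KH = 10^(−1.53) = 2.951×10^-2 mol kg⁻¹ atm⁻¹
[CO2*] = KH · pCO2 = 2.951×10^-2 × 696×10^-6 atm = 2.05×10^-5 mol/kg

[CO2*] = 20.5 μmol/kg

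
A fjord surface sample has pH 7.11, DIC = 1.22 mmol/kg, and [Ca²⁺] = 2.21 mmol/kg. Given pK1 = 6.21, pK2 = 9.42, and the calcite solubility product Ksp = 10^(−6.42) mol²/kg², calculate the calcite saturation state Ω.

α₂ = 1 / (1 + [H⁺]/K2 + [H⁺]²/(K1K2)) = 1 / (1 + 10^+2.31 + 10^+1.41)
   = 1 / (1 + 204.17 + 25.704) = 1/230.88 = 0.004331
[CO3²⁻] = α₂ × DIC = 0.004331 × 1.22 = 0.005284 mmol/kg = 5.284 μmol/kg
Ksp = 10^(−6.42) = 3.802×10^-7
Ω = [Ca²⁺][CO3²⁻]/Ksp = (2.21×10^-3)(5.284×10^-6) / 3.802×10^-7 = 0.0307

Ω = 0.0307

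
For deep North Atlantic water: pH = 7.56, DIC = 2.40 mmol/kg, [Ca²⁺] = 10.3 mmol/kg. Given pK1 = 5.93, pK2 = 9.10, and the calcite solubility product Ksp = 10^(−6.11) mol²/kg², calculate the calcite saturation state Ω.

α₂ = 1 / (1 + [H⁺]/K2 + [H⁺]²/(K1K2)) = 1 / (1 + 10^+1.54 + 10^-0.09)
   = 1 / (1 + 34.674 + 0.81283) = 1/36.487 = 0.02741
[CO3²⁻] = α₂ × DIC = 0.02741 × 2.40 = 0.06578 mmol/kg
Ksp = 10^(−6.11) = 7.762×10^-7
Ω = [Ca²⁺][CO3²⁻]/Ksp = (10.3×10^-3)(6.578×10^-5) / 7.762×10^-7 = 0.873

Ω = 0.873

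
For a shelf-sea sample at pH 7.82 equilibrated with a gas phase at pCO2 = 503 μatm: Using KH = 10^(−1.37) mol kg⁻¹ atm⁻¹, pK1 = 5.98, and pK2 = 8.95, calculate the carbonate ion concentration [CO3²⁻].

[CO3²⁻] = 0.110 mmol/kg

[CO2*] = KH · pCO2 = 10^(−1.37) × 503×10^-6 = 2.146×10^-5 mol/kg
α₀ = 1/(1 + K1/[H⁺] + K1K2/[H⁺]²) = 1/(1 + 10^+1.84 + 10^+0.71) = 0.01328
DIC = [CO2*]/α₀ = 2.146×10^-5 / 0.01328 = 1.616 mmol/kg
[CO3²⁻] = α₂·DIC; α₂ = 0.06810, so [CO3²⁻] = 0.06810 × 1.616 = 0.110 mmol/kg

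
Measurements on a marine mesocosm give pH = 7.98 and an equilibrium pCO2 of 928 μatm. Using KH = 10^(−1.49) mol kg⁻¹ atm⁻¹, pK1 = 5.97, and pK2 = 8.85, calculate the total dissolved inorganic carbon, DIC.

DIC = 3.52 mmol/kg

[CO2*] = KH · pCO2 = 10^(−1.49) × 928×10^-6 = 3.003×10^-5 mol/kg
α₀ = 1/(1 + K1/[H⁺] + K1K2/[H⁺]²) = 1/(1 + 10^+2.01 + 10^+1.14) = 0.008537
DIC = [CO2*]/α₀ = 3.003×10^-5 / 0.008537 = 3.52 mmol/kg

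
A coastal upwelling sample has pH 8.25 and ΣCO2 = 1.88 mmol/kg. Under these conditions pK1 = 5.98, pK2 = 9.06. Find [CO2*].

[CO2*] = 8.70 μmol/kg

α₀ = 1 / (1 + K1/[H⁺] + K1K2/[H⁺]²) = 1 / (1 + 10^+2.27 + 10^+1.46)
   = 1 / (1 + 186.21 + 28.840) = 1/216.05 = 0.004629
[CO2*] = α₀ × DIC = 0.004629 × 1.88 = 0.00870 mmol/kg = 8.70 μmol/kg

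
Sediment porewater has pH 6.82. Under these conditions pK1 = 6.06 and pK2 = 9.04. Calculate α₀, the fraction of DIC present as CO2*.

α₀ = 1 / (1 + K1/[H⁺] + K1K2/[H⁺]²) = 1 / (1 + 10^+0.76 + 10^-1.46)
   = 1 / (1 + 5.7544 + 0.034674) = 1/6.7891 = 0.1473

α₀ = 0.147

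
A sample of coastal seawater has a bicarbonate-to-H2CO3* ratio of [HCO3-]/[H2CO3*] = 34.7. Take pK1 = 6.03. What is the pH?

pH = 7.57

From K1 = [H⁺][HCO3-]/[H2CO3*]:  pH = pK1 + log₁₀([HCO3-]/[H2CO3*])
log₁₀(34.7) = +1.540
pH = 6.03 + (+1.540) = 7.57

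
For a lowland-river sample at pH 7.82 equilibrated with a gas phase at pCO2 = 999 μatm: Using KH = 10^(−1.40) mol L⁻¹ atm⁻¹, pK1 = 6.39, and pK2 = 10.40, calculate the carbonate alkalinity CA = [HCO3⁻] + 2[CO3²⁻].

CA = 1.08 mmol/L

[CO2*] = KH · pCO2 = 10^(−1.40) × 999×10^-6 = 3.977×10^-5 mol/L
α₀ = 1/(1 + K1/[H⁺] + K1K2/[H⁺]²) = 1/(1 + 10^+1.43 + 10^-1.15) = 0.03573
DIC = [CO2*]/α₀ = 3.977×10^-5 / 0.03573 = 1.113 mmol/L
CA = (α₁ + 2α₂)·DIC = (0.9617 + 2×0.002530) × 1.113 = 1.08 mmol/L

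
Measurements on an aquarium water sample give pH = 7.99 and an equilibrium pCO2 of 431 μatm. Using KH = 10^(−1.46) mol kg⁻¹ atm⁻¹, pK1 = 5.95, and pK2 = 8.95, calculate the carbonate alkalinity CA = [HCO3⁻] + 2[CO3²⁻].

CA = 2.00 mmol/kg

[CO2*] = KH · pCO2 = 10^(−1.46) × 431×10^-6 = 1.494×10^-5 mol/kg
α₀ = 1/(1 + K1/[H⁺] + K1K2/[H⁺]²) = 1/(1 + 10^+2.04 + 10^+1.08) = 0.008152
DIC = [CO2*]/α₀ = 1.494×10^-5 / 0.008152 = 1.833 mmol/kg
CA = (α₁ + 2α₂)·DIC = (0.8938 + 2×0.09801) × 1.833 = 2.00 mmol/kg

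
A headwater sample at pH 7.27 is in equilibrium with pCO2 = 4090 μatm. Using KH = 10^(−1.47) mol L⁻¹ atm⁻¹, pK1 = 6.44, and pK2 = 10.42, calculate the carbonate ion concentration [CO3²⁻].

[CO2*] = KH · pCO2 = 10^(−1.47) × 4090×10^-6 = 1.386×10^-4 mol/L
α₀ = 1/(1 + K1/[H⁺] + K1K2/[H⁺]²) = 1/(1 + 10^+0.83 + 10^-2.32) = 0.1288
DIC = [CO2*]/α₀ = 1.386×10^-4 / 0.1288 = 1.076 mmol/L
[CO3²⁻] = α₂·DIC; α₂ = 0.0006163, so [CO3²⁻] = 0.0006163 × 1.076 = 0.000663 mmol/L = 0.663 μmol/L

[CO3²⁻] = 0.663 μmol/L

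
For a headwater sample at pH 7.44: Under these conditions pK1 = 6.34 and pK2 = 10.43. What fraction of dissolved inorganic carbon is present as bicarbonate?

α₁ = 0.926

α₁ = 1 / (1 + [H⁺]/K1 + K2/[H⁺]) = 1 / (1 + 10^-1.10 + 10^-2.99)
   = 1 / (1 + 0.079433 + 0.0010233) = 1/1.0805 = 0.9255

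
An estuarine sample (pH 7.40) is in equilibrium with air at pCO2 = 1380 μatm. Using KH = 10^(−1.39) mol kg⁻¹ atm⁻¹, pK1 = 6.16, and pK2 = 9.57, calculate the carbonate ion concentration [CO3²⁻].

[CO3²⁻] = 6.61 μmol/kg

[CO2*] = KH · pCO2 = 10^(−1.39) × 1380×10^-6 = 5.622×10^-5 mol/kg
α₀ = 1/(1 + K1/[H⁺] + K1K2/[H⁺]²) = 1/(1 + 10^+1.24 + 10^-0.93) = 0.05407
DIC = [CO2*]/α₀ = 5.622×10^-5 / 0.05407 = 1.040 mmol/kg
[CO3²⁻] = α₂·DIC; α₂ = 0.006352, so [CO3²⁻] = 0.006352 × 1.040 = 0.00661 mmol/kg = 6.61 μmol/kg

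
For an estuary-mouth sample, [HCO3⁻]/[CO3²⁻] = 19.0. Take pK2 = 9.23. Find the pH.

pH = 7.95

From K2 = [H⁺][CO3²⁻]/[HCO3⁻]:  pH = pK2 − log₁₀([HCO3⁻]/[CO3²⁻])
log₁₀(19.0) = +1.279
pH = 9.23 − (+1.279) = 7.95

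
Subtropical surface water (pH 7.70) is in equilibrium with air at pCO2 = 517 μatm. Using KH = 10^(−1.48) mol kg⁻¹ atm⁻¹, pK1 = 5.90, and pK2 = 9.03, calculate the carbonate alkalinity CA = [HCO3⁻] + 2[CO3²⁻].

[CO2*] = KH · pCO2 = 10^(−1.48) × 517×10^-6 = 1.712×10^-5 mol/kg
α₀ = 1/(1 + K1/[H⁺] + K1K2/[H⁺]²) = 1/(1 + 10^+1.80 + 10^+0.47) = 0.01491
DIC = [CO2*]/α₀ = 1.712×10^-5 / 0.01491 = 1.148 mmol/kg
CA = (α₁ + 2α₂)·DIC = (0.9411 + 2×0.04402) × 1.148 = 1.18 mmol/kg

CA = 1.18 mmol/kg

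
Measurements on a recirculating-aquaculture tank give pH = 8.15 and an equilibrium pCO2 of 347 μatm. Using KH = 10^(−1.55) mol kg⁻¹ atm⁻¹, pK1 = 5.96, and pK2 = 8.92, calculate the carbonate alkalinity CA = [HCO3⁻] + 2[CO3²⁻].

[CO2*] = KH · pCO2 = 10^(−1.55) × 347×10^-6 = 9.780×10^-6 mol/kg
α₀ = 1/(1 + K1/[H⁺] + K1K2/[H⁺]²) = 1/(1 + 10^+2.19 + 10^+1.42) = 0.005489
DIC = [CO2*]/α₀ = 9.780×10^-6 / 0.005489 = 1.782 mmol/kg
CA = (α₁ + 2α₂)·DIC = (0.8501 + 2×0.1444) × 1.782 = 2.03 mmol/kg

CA = 2.03 mmol/kg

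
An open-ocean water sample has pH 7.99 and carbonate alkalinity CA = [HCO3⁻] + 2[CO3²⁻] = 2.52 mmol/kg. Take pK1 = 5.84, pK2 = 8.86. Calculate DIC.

CA = [HCO3⁻] + 2[CO3²⁻] = (α₁ + 2α₂)·DIC
At pH 7.99: [H⁺]/K1 = 10^-2.15 = 0.0070795, K2/[H⁺] = 10^-0.87 = 0.13490
α₁ = 1/(1 + 0.0070795 + 0.13490) = 1/1.1420 = 0.8757; α₂ = α₁·K2/[H⁺] = 0.1181
α₁ + 2α₂ = 1.1119
DIC = CA / (α₁ + 2α₂) = 2.52 / 1.1119 = 2.27 mmol/kg

DIC = 2.27 mmol/kg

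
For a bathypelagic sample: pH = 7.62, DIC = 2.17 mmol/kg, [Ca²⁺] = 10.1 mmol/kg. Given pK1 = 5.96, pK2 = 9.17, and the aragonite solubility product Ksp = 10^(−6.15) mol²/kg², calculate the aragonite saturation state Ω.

Ω = 0.831

α₂ = 1 / (1 + [H⁺]/K2 + [H⁺]²/(K1K2)) = 1 / (1 + 10^+1.55 + 10^-0.11)
   = 1 / (1 + 35.481 + 0.77625) = 1/37.258 = 0.02684
[CO3²⁻] = α₂ × DIC = 0.02684 × 2.17 = 0.05824 mmol/kg
Ksp = 10^(−6.15) = 7.079×10^-7
Ω = [Ca²⁺][CO3²⁻]/Ksp = (10.1×10^-3)(5.824×10^-5) / 7.079×10^-7 = 0.831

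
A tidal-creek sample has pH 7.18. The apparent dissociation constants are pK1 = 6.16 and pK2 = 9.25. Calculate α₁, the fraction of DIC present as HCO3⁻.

α₁ = 1 / (1 + [H⁺]/K1 + K2/[H⁺]) = 1 / (1 + 10^-1.02 + 10^-2.07)
   = 1 / (1 + 0.095499 + 0.0085114) = 1/1.1040 = 0.9058

α₁ = 0.906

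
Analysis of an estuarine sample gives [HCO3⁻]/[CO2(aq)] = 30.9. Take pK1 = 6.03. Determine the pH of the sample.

pH = 7.52

From K1 = [H⁺][HCO3⁻]/[CO2(aq)]:  pH = pK1 + log₁₀([HCO3⁻]/[CO2(aq)])
log₁₀(30.9) = +1.490
pH = 6.03 + (+1.490) = 7.52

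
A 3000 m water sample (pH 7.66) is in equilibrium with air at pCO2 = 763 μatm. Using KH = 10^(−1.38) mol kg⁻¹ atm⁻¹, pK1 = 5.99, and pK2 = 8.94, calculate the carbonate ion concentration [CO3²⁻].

[CO2*] = KH · pCO2 = 10^(−1.38) × 763×10^-6 = 3.181×10^-5 mol/kg
α₀ = 1/(1 + K1/[H⁺] + K1K2/[H⁺]²) = 1/(1 + 10^+1.67 + 10^+0.39) = 0.01991
DIC = [CO2*]/α₀ = 3.181×10^-5 / 0.01991 = 1.598 mmol/kg
[CO3²⁻] = α₂·DIC; α₂ = 0.04887, so [CO3²⁻] = 0.04887 × 1.598 = 0.0781 mmol/kg

[CO3²⁻] = 0.0781 mmol/kg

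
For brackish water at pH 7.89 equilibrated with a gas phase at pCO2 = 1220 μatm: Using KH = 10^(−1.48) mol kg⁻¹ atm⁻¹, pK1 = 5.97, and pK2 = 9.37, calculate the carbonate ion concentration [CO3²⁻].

[CO3²⁻] = 0.111 mmol/kg

[CO2*] = KH · pCO2 = 10^(−1.48) × 1220×10^-6 = 4.040×10^-5 mol/kg
α₀ = 1/(1 + K1/[H⁺] + K1K2/[H⁺]²) = 1/(1 + 10^+1.92 + 10^+0.44) = 0.01150
DIC = [CO2*]/α₀ = 4.040×10^-5 / 0.01150 = 3.512 mmol/kg
[CO3²⁻] = α₂·DIC; α₂ = 0.03168, so [CO3²⁻] = 0.03168 × 3.512 = 0.111 mmol/kg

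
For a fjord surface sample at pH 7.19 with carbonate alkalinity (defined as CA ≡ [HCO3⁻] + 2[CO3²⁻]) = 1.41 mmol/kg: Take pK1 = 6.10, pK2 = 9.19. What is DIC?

DIC = 1.51 mmol/kg

CA = [HCO3⁻] + 2[CO3²⁻] = (α₁ + 2α₂)·DIC
At pH 7.19: [H⁺]/K1 = 10^-1.09 = 0.081283, K2/[H⁺] = 10^-2.00 = 0.010000
α₁ = 1/(1 + 0.081283 + 0.010000) = 1/1.0913 = 0.9164; α₂ = α₁·K2/[H⁺] = 0.009164
α₁ + 2α₂ = 0.9347
DIC = CA / (α₁ + 2α₂) = 1.41 / 0.9347 = 1.51 mmol/kg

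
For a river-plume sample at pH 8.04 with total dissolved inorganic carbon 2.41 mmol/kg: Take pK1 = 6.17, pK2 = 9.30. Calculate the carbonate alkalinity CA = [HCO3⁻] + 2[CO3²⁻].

CA = 2.50 mmol/kg

CA = [HCO3⁻] + 2[CO3²⁻] = (α₁ + 2α₂)·DIC
At pH 8.04: [H⁺]/K1 = 10^-1.87 = 0.013490, K2/[H⁺] = 10^-1.26 = 0.054954
α₁ = 1/(1 + 0.013490 + 0.054954) = 1/1.0684 = 0.9359; α₂ = α₁·K2/[H⁺] = 0.05143
α₁ + 2α₂ = 1.0388
CA = 1.0388 × 2.41 = 2.50 mmol/kg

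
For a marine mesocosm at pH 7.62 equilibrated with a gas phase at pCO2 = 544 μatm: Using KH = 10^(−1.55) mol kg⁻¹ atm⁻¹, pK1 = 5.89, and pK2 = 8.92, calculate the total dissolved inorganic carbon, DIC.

DIC = 0.880 mmol/kg

[CO2*] = KH · pCO2 = 10^(−1.55) × 544×10^-6 = 1.533×10^-5 mol/kg
α₀ = 1/(1 + K1/[H⁺] + K1K2/[H⁺]²) = 1/(1 + 10^+1.73 + 10^+0.43) = 0.01742
DIC = [CO2*]/α₀ = 1.533×10^-5 / 0.01742 = 0.880 mmol/kg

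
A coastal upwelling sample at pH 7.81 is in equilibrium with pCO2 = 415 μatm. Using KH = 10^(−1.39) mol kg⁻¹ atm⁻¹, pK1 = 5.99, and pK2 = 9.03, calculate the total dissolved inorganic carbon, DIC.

DIC = 1.20 mmol/kg

[CO2*] = KH · pCO2 = 10^(−1.39) × 415×10^-6 = 1.691×10^-5 mol/kg
α₀ = 1/(1 + K1/[H⁺] + K1K2/[H⁺]²) = 1/(1 + 10^+1.82 + 10^+0.60) = 0.01407
DIC = [CO2*]/α₀ = 1.691×10^-5 / 0.01407 = 1.20 mmol/kg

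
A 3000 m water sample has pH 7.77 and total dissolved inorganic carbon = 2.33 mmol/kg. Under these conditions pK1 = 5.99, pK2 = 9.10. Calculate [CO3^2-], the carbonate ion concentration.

α₂ = 1 / (1 + [H⁺]/K2 + [H⁺]²/(K1K2)) = 1 / (1 + 10^+1.33 + 10^-0.45)
   = 1 / (1 + 21.380 + 0.35481) = 1/22.734 = 0.04399
[CO3²⁻] = α₂ × DIC = 0.04399 × 2.33 = 0.102 mmol/kg

[CO3²⁻] = 0.102 mmol/kg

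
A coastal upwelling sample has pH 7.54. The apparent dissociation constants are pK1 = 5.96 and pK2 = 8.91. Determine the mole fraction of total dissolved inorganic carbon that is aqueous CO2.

α₀ = 0.0246

α₀ = 1 / (1 + K1/[H⁺] + K1K2/[H⁺]²) = 1 / (1 + 10^+1.58 + 10^+0.21)
   = 1 / (1 + 38.019 + 1.6218) = 1/40.641 = 0.02461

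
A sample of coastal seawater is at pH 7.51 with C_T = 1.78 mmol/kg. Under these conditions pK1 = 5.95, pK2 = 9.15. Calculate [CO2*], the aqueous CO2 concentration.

[CO2*] = 0.0467 mmol/kg

α₀ = 1 / (1 + K1/[H⁺] + K1K2/[H⁺]²) = 1 / (1 + 10^+1.56 + 10^-0.08)
   = 1 / (1 + 36.308 + 0.83176) = 1/38.140 = 0.02622
[CO2*] = α₀ × DIC = 0.02622 × 1.78 = 0.0467 mmol/kg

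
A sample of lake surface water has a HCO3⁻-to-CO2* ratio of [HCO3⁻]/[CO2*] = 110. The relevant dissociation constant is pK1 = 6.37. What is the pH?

From K1 = [H⁺][HCO3⁻]/[CO2*]:  pH = pK1 + log₁₀([HCO3⁻]/[CO2*])
log₁₀(110) = +2.041
pH = 6.37 + (+2.041) = 8.41

pH = 8.41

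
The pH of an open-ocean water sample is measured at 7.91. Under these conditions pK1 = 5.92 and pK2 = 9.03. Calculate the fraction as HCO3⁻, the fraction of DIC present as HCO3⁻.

α₁ = 1 / (1 + [H⁺]/K1 + K2/[H⁺]) = 1 / (1 + 10^-1.99 + 10^-1.12)
   = 1 / (1 + 0.010233 + 0.075858) = 1/1.0861 = 0.9207

α₁ = 0.921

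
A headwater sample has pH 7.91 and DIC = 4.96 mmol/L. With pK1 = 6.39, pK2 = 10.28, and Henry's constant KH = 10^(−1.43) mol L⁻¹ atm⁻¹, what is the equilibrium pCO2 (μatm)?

pCO2 = 3900 μatm

α₀ = 1 / (1 + K1/[H⁺] + K1K2/[H⁺]²) = 1 / (1 + 10^+1.52 + 10^-0.85)
   = 1 / (1 + 33.113 + 0.14125) = 1/34.254 = 0.02919
[CO2*] = α₀ × DIC = 0.02919 × 4.96 = 0.1448 mmol/L
pCO2 = [CO2*]/KH = 1.448×10^-4 / 3.715×10^-2 = 3900 μatm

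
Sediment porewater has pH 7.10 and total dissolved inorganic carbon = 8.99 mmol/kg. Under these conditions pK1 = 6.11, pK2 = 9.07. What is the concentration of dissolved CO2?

α₀ = 1 / (1 + K1/[H⁺] + K1K2/[H⁺]²) = 1 / (1 + 10^+0.99 + 10^-0.98)
   = 1 / (1 + 9.7724 + 0.10471) = 1/10.877 = 0.09194
[CO2*] = α₀ × DIC = 0.09194 × 8.99 = 0.827 mmol/kg

[CO2*] = 0.827 mmol/kg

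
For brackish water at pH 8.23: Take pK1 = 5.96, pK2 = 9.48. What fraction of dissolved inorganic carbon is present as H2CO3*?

α₀ = 1 / (1 + K1/[H⁺] + K1K2/[H⁺]²) = 1 / (1 + 10^+2.27 + 10^+1.02)
   = 1 / (1 + 186.21 + 10.471) = 1/197.68 = 0.005059

α₀ = 0.00506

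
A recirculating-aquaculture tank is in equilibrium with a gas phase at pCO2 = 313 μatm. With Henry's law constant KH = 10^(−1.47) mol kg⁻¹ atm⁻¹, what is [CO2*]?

[CO2*] = 10.6 μmol/kg

KH = 10^(−1.47) = 3.388×10^-2 mol kg⁻¹ atm⁻¹
[CO2*] = KH · pCO2 = 3.388×10^-2 × 313×10^-6 atm = 1.06×10^-5 mol/kg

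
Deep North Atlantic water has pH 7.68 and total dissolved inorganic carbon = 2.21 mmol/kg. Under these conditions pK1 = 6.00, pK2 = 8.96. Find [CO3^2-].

α₂ = 1 / (1 + [H⁺]/K2 + [H⁺]²/(K1K2)) = 1 / (1 + 10^+1.28 + 10^-0.40)
   = 1 / (1 + 19.055 + 0.39811) = 1/20.453 = 0.04889
[CO3²⁻] = α₂ × DIC = 0.04889 × 2.21 = 0.108 mmol/kg

[CO3²⁻] = 0.108 mmol/kg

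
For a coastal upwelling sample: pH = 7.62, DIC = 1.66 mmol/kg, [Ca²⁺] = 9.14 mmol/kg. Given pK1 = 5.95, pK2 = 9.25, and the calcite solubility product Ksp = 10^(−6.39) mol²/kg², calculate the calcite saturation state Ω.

Ω = 0.836

α₂ = 1 / (1 + [H⁺]/K2 + [H⁺]²/(K1K2)) = 1 / (1 + 10^+1.63 + 10^-0.04)
   = 1 / (1 + 42.658 + 0.91201) = 1/44.570 = 0.02244
[CO3²⁻] = α₂ × DIC = 0.02244 × 1.66 = 0.03724 mmol/kg
Ksp = 10^(−6.39) = 4.074×10^-7
Ω = [Ca²⁺][CO3²⁻]/Ksp = (9.14×10^-3)(3.724×10^-5) / 4.074×10^-7 = 0.836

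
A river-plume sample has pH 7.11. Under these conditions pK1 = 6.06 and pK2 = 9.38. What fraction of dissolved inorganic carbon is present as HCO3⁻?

α₁ = 1 / (1 + [H⁺]/K1 + K2/[H⁺]) = 1 / (1 + 10^-1.05 + 10^-2.27)
   = 1 / (1 + 0.089125 + 0.0053703) = 1/1.0945 = 0.9137

α₁ = 0.914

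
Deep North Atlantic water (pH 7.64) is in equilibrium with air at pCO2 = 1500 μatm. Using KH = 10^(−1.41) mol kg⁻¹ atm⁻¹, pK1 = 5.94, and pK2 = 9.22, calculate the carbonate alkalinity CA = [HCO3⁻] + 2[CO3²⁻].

CA = 3.08 mmol/kg

[CO2*] = KH · pCO2 = 10^(−1.41) × 1500×10^-6 = 5.836×10^-5 mol/kg
α₀ = 1/(1 + K1/[H⁺] + K1K2/[H⁺]²) = 1/(1 + 10^+1.70 + 10^+0.12) = 0.01907
DIC = [CO2*]/α₀ = 5.836×10^-5 / 0.01907 = 3.060 mmol/kg
CA = (α₁ + 2α₂)·DIC = (0.9558 + 2×0.02514) × 3.060 = 3.08 mmol/kg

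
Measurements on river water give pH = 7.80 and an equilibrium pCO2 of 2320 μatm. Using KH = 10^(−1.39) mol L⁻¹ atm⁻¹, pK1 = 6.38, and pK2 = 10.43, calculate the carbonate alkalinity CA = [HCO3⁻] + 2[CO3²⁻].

[CO2*] = KH · pCO2 = 10^(−1.39) × 2320×10^-6 = 9.451×10^-5 mol/L
α₀ = 1/(1 + K1/[H⁺] + K1K2/[H⁺]²) = 1/(1 + 10^+1.42 + 10^-1.21) = 0.03654
DIC = [CO2*]/α₀ = 9.451×10^-5 / 0.03654 = 2.586 mmol/L
CA = (α₁ + 2α₂)·DIC = (0.9612 + 2×0.002253) × 2.586 = 2.50 mmol/L

CA = 2.50 mmol/L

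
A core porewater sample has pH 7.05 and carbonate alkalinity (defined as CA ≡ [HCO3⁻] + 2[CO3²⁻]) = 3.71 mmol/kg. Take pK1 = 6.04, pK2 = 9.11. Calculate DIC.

DIC = 4.03 mmol/kg

CA = [HCO3⁻] + 2[CO3²⁻] = (α₁ + 2α₂)·DIC
At pH 7.05: [H⁺]/K1 = 10^-1.01 = 0.097724, K2/[H⁺] = 10^-2.06 = 0.0087096
α₁ = 1/(1 + 0.097724 + 0.0087096) = 1/1.1064 = 0.9038; α₂ = α₁·K2/[H⁺] = 0.007872
α₁ + 2α₂ = 0.9195
DIC = CA / (α₁ + 2α₂) = 3.71 / 0.9195 = 4.03 mmol/kg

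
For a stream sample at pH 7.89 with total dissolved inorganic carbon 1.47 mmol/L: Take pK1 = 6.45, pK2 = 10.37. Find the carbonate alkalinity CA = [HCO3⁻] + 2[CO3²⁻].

CA = [HCO3⁻] + 2[CO3²⁻] = (α₁ + 2α₂)·DIC
At pH 7.89: [H⁺]/K1 = 10^-1.44 = 0.036308, K2/[H⁺] = 10^-2.48 = 0.0033113
α₁ = 1/(1 + 0.036308 + 0.0033113) = 1/1.0396 = 0.9619; α₂ = α₁·K2/[H⁺] = 0.003185
α₁ + 2α₂ = 0.9683
CA = 0.9683 × 1.47 = 1.42 mmol/L

CA = 1.42 mmol/L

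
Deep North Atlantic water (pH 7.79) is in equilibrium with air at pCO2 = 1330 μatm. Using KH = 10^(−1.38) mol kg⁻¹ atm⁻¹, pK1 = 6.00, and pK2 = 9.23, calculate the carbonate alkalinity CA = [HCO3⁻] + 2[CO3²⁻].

CA = 3.67 mmol/kg

[CO2*] = KH · pCO2 = 10^(−1.38) × 1330×10^-6 = 5.544×10^-5 mol/kg
α₀ = 1/(1 + K1/[H⁺] + K1K2/[H⁺]²) = 1/(1 + 10^+1.79 + 10^+0.35) = 0.01541
DIC = [CO2*]/α₀ = 5.544×10^-5 / 0.01541 = 3.598 mmol/kg
CA = (α₁ + 2α₂)·DIC = (0.9501 + 2×0.03450) × 3.598 = 3.67 mmol/kg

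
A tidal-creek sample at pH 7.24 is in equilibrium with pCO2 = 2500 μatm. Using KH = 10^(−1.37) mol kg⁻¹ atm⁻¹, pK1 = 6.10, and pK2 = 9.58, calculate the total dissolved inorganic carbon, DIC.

[CO2*] = KH · pCO2 = 10^(−1.37) × 2500×10^-6 = 1.066×10^-4 mol/kg
α₀ = 1/(1 + K1/[H⁺] + K1K2/[H⁺]²) = 1/(1 + 10^+1.14 + 10^-1.20) = 0.06726
DIC = [CO2*]/α₀ = 1.066×10^-4 / 0.06726 = 1.59 mmol/kg

DIC = 1.59 mmol/kg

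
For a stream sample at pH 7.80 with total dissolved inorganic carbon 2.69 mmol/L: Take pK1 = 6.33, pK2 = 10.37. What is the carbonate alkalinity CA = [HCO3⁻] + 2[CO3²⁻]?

CA = [HCO3⁻] + 2[CO3²⁻] = (α₁ + 2α₂)·DIC
At pH 7.80: [H⁺]/K1 = 10^-1.47 = 0.033884, K2/[H⁺] = 10^-2.57 = 0.0026915
α₁ = 1/(1 + 0.033884 + 0.0026915) = 1/1.0366 = 0.9647; α₂ = α₁·K2/[H⁺] = 0.002597
α₁ + 2α₂ = 0.9699
CA = 0.9699 × 2.69 = 2.61 mmol/L

CA = 2.61 mmol/L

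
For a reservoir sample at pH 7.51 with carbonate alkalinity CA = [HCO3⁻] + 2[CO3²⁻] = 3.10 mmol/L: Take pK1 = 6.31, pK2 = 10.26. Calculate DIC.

DIC = 3.29 mmol/L

CA = [HCO3⁻] + 2[CO3²⁻] = (α₁ + 2α₂)·DIC
At pH 7.51: [H⁺]/K1 = 10^-1.20 = 0.063096, K2/[H⁺] = 10^-2.75 = 0.0017783
α₁ = 1/(1 + 0.063096 + 0.0017783) = 1/1.0649 = 0.9391; α₂ = α₁·K2/[H⁺] = 0.001670
α₁ + 2α₂ = 0.9424
DIC = CA / (α₁ + 2α₂) = 3.10 / 0.9424 = 3.29 mmol/L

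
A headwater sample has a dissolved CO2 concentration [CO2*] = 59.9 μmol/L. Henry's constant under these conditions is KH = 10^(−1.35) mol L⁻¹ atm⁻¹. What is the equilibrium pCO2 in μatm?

pCO2 = 1340 μatm

KH = 10^(−1.35) = 4.467×10^-2 mol L⁻¹ atm⁻¹
pCO2 = [CO2*]/KH = 59.9×10^-6 / 4.467×10^-2 = 1.34×10^-3 atm = 1340 μatm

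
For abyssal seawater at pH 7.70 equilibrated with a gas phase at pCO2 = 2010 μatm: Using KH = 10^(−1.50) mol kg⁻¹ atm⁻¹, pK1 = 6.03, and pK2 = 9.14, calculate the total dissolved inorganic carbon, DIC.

DIC = 3.14 mmol/kg

[CO2*] = KH · pCO2 = 10^(−1.50) × 2010×10^-6 = 6.356×10^-5 mol/kg
α₀ = 1/(1 + K1/[H⁺] + K1K2/[H⁺]²) = 1/(1 + 10^+1.67 + 10^+0.23) = 0.02021
DIC = [CO2*]/α₀ = 6.356×10^-5 / 0.02021 = 3.14 mmol/kg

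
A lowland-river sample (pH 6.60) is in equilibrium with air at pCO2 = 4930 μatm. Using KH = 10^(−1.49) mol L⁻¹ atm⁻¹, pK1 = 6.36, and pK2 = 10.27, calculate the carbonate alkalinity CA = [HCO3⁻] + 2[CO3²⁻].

CA = 0.277 mmol/L

[CO2*] = KH · pCO2 = 10^(−1.49) × 4930×10^-6 = 1.595×10^-4 mol/L
α₀ = 1/(1 + K1/[H⁺] + K1K2/[H⁺]²) = 1/(1 + 10^+0.24 + 10^-3.43) = 0.3652
DIC = [CO2*]/α₀ = 1.595×10^-4 / 0.3652 = 0.4368 mmol/L
CA = (α₁ + 2α₂)·DIC = (0.6347 + 2×0.0001357) × 0.4368 = 0.277 mmol/L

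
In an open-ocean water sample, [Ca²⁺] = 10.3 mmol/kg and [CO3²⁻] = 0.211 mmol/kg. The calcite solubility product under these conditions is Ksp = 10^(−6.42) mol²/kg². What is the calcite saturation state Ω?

Ω = 5.72

Ksp = 10^(−6.42) = 3.802×10^-7
Ω = [Ca²⁺][CO3²⁻]/Ksp = (10.3×10^-3)(0.211×10^-3) / 3.802×10^-7 = 5.72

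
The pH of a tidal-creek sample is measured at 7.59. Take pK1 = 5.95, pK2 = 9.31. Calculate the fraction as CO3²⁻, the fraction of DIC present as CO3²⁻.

α₂ = 0.0183

α₂ = 1 / (1 + [H⁺]/K2 + [H⁺]²/(K1K2)) = 1 / (1 + 10^+1.72 + 10^+0.08)
   = 1 / (1 + 52.481 + 1.2023) = 1/54.683 = 0.01829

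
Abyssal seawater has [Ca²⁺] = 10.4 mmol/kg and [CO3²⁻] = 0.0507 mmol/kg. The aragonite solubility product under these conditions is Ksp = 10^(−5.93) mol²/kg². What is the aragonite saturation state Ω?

Ksp = 10^(−5.93) = 1.175×10^-6
Ω = [Ca²⁺][CO3²⁻]/Ksp = (10.4×10^-3)(0.0507×10^-3) / 1.175×10^-6 = 0.449

Ω = 0.449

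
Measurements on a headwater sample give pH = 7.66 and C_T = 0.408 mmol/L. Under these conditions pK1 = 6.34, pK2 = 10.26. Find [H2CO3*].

α₀ = 1 / (1 + K1/[H⁺] + K1K2/[H⁺]²) = 1 / (1 + 10^+1.32 + 10^-1.28)
   = 1 / (1 + 20.893 + 0.052481) = 1/21.945 = 0.04557
[CO2*] = α₀ × DIC = 0.04557 × 0.408 = 0.0186 mmol/L = 18.6 μmol/L

[CO2*] = 18.6 μmol/L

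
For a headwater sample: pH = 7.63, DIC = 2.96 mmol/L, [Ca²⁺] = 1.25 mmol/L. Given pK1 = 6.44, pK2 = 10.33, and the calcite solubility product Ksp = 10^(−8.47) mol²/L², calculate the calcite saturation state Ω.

α₂ = 1 / (1 + [H⁺]/K2 + [H⁺]²/(K1K2)) = 1 / (1 + 10^+2.70 + 10^+1.51)
   = 1 / (1 + 501.19 + 32.359) = 1/534.55 = 0.001871
[CO3²⁻] = α₂ × DIC = 0.001871 × 2.96 = 0.005537 mmol/L = 5.537 μmol/L
Ksp = 10^(−8.47) = 3.388×10^-9
Ω = [Ca²⁺][CO3²⁻]/Ksp = (1.25×10^-3)(5.537×10^-6) / 3.388×10^-9 = 2.04

Ω = 2.04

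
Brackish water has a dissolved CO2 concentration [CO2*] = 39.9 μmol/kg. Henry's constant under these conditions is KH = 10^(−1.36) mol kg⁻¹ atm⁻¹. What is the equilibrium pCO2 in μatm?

pCO2 = 914 μatm

KH = 10^(−1.36) = 4.365×10^-2 mol kg⁻¹ atm⁻¹
pCO2 = [CO2*]/KH = 39.9×10^-6 / 4.365×10^-2 = 9.14×10^-4 atm = 914 μatm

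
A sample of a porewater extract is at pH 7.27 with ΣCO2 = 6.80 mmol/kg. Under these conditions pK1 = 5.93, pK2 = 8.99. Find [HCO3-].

α₁ = 1 / (1 + [H⁺]/K1 + K2/[H⁺]) = 1 / (1 + 10^-1.34 + 10^-1.72)
   = 1 / (1 + 0.045709 + 0.019055) = 1/1.0648 = 0.9392
[HCO3⁻] = α₁ × DIC = 0.9392 × 6.80 = 6.39 mmol/kg

[HCO3⁻] = 6.39 mmol/kg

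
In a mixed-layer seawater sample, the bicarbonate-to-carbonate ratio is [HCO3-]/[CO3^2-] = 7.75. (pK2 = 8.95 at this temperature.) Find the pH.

From K2 = [H⁺][CO3^2-]/[HCO3-]:  pH = pK2 − log₁₀([HCO3-]/[CO3^2-])
log₁₀(7.75) = +0.889
pH = 8.95 − (+0.889) = 8.06

pH = 8.06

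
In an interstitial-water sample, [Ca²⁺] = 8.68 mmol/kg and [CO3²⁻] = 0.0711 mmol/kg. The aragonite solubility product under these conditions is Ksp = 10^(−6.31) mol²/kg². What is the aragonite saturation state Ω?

Ksp = 10^(−6.31) = 4.898×10^-7
Ω = [Ca²⁺][CO3²⁻]/Ksp = (8.68×10^-3)(0.0711×10^-3) / 4.898×10^-7 = 1.26

Ω = 1.26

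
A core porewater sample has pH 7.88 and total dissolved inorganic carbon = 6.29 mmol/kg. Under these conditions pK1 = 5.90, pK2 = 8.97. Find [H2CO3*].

α₀ = 1 / (1 + K1/[H⁺] + K1K2/[H⁺]²) = 1 / (1 + 10^+1.98 + 10^+0.89)
   = 1 / (1 + 95.499 + 7.7625) = 1/104.26 = 0.009591
[CO2*] = α₀ × DIC = 0.009591 × 6.29 = 0.0603 mmol/kg

[CO2*] = 0.0603 mmol/kg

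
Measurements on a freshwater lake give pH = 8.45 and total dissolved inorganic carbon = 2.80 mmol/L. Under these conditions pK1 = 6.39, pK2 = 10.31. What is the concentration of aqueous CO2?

[CO2*] = 0.0239 mmol/L

α₀ = 1 / (1 + K1/[H⁺] + K1K2/[H⁺]²) = 1 / (1 + 10^+2.06 + 10^+0.20)
   = 1 / (1 + 114.82 + 1.5849) = 1/117.40 = 0.008518
[CO2*] = α₀ × DIC = 0.008518 × 2.80 = 0.0239 mmol/L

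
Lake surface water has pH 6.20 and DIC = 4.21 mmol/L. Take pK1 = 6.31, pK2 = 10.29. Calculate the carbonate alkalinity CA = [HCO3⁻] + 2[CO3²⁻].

CA = 1.84 mmol/L

CA = [HCO3⁻] + 2[CO3²⁻] = (α₁ + 2α₂)·DIC
At pH 6.20: [H⁺]/K1 = 10^0.11 = 1.2882, K2/[H⁺] = 10^-4.09 = 8.1283×10^-5
α₁ = 1/(1 + 1.2882 + 8.1283×10^-5) = 1/2.2883 = 0.4370; α₂ = α₁·K2/[H⁺] = 3.552×10^-5
α₁ + 2α₂ = 0.4371
CA = 0.4371 × 4.21 = 1.84 mmol/L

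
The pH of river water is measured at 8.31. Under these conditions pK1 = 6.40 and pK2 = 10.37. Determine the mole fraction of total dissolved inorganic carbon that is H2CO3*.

α₀ = 1 / (1 + K1/[H⁺] + K1K2/[H⁺]²) = 1 / (1 + 10^+1.91 + 10^-0.15)
   = 1 / (1 + 81.283 + 0.70795) = 1/82.991 = 0.01205

α₀ = 0.0120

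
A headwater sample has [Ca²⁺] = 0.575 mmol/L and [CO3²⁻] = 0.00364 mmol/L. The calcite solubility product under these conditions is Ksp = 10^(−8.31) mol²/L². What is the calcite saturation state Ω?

Ω = 0.427

Ksp = 10^(−8.31) = 4.898×10^-9
Ω = [Ca²⁺][CO3²⁻]/Ksp = (0.575×10^-3)(0.00364×10^-3) / 4.898×10^-9 = 0.427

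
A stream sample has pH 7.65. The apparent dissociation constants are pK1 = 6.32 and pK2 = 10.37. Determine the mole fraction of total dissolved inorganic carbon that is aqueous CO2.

α₀ = 0.0446

α₀ = 1 / (1 + K1/[H⁺] + K1K2/[H⁺]²) = 1 / (1 + 10^+1.33 + 10^-1.39)
   = 1 / (1 + 21.380 + 0.040738) = 1/22.420 = 0.04460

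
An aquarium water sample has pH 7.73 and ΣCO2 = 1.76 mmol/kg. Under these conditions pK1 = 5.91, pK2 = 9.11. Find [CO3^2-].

[CO3²⁻] = 0.0694 mmol/kg

α₂ = 1 / (1 + [H⁺]/K2 + [H⁺]²/(K1K2)) = 1 / (1 + 10^+1.38 + 10^-0.44)
   = 1 / (1 + 23.988 + 0.36308) = 1/25.351 = 0.03945
[CO3²⁻] = α₂ × DIC = 0.03945 × 1.76 = 0.0694 mmol/kg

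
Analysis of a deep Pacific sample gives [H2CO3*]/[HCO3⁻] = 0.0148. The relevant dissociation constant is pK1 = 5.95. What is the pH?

From K1 = [H⁺][HCO3⁻]/[H2CO3*]:  pH = pK1 − log₁₀([H2CO3*]/[HCO3⁻])
log₁₀(0.0148) = -1.830
pH = 5.95 − (-1.830) = 7.78

pH = 7.78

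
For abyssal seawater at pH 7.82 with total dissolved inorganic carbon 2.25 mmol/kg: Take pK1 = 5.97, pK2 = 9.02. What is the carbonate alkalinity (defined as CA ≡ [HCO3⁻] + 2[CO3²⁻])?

CA = [HCO3⁻] + 2[CO3²⁻] = (α₁ + 2α₂)·DIC
At pH 7.82: [H⁺]/K1 = 10^-1.85 = 0.014125, K2/[H⁺] = 10^-1.20 = 0.063096
α₁ = 1/(1 + 0.014125 + 0.063096) = 1/1.0772 = 0.9283; α₂ = α₁·K2/[H⁺] = 0.05857
α₁ + 2α₂ = 1.0455
CA = 1.0455 × 2.25 = 2.35 mmol/kg

CA = 2.35 mmol/kg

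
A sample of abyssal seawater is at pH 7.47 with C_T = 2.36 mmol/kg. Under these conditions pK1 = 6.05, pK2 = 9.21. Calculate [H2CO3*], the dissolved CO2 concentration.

[CO2*] = 0.0849 mmol/kg

α₀ = 1 / (1 + K1/[H⁺] + K1K2/[H⁺]²) = 1 / (1 + 10^+1.42 + 10^-0.32)
   = 1 / (1 + 26.303 + 0.47863) = 1/27.781 = 0.03600
[CO2*] = α₀ × DIC = 0.03600 × 2.36 = 0.0849 mmol/kg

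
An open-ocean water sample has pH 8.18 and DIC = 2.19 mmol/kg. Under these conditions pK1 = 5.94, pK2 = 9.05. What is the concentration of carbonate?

α₂ = 1 / (1 + [H⁺]/K2 + [H⁺]²/(K1K2)) = 1 / (1 + 10^+0.87 + 10^-1.37)
   = 1 / (1 + 7.4131 + 0.042658) = 1/8.4558 = 0.1183
[CO3²⁻] = α₂ × DIC = 0.1183 × 2.19 = 0.259 mmol/kg

[CO3²⁻] = 0.259 mmol/kg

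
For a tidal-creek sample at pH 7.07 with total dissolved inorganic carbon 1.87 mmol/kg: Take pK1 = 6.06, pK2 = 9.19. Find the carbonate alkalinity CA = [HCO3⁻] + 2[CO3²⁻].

CA = [HCO3⁻] + 2[CO3²⁻] = (α₁ + 2α₂)·DIC
At pH 7.07: [H⁺]/K1 = 10^-1.01 = 0.097724, K2/[H⁺] = 10^-2.12 = 0.0075858
α₁ = 1/(1 + 0.097724 + 0.0075858) = 1/1.1053 = 0.9047; α₂ = α₁·K2/[H⁺] = 0.006863
α₁ + 2α₂ = 0.9185
CA = 0.9185 × 1.87 = 1.72 mmol/kg

CA = 1.72 mmol/kg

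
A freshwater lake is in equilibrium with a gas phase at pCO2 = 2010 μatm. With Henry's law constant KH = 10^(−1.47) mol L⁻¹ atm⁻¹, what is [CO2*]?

[CO2*] = 68.1 μmol/L

KH = 10^(−1.47) = 3.388×10^-2 mol L⁻¹ atm⁻¹
[CO2*] = KH · pCO2 = 3.388×10^-2 × 2010×10^-6 atm = 6.81×10^-5 mol/L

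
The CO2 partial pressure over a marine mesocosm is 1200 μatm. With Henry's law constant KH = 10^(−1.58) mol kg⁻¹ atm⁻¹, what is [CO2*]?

KH = 10^(−1.58) = 2.630×10^-2 mol kg⁻¹ atm⁻¹
[CO2*] = KH · pCO2 = 2.630×10^-2 × 1200×10^-6 atm = 3.16×10^-5 mol/kg

[CO2*] = 31.6 μmol/kg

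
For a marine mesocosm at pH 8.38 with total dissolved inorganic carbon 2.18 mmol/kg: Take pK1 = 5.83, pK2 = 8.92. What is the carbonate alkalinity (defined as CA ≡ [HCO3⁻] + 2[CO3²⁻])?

CA = 2.66 mmol/kg

CA = [HCO3⁻] + 2[CO3²⁻] = (α₁ + 2α₂)·DIC
At pH 8.38: [H⁺]/K1 = 10^-2.55 = 0.0028184, K2/[H⁺] = 10^-0.54 = 0.28840
α₁ = 1/(1 + 0.0028184 + 0.28840) = 1/1.2912 = 0.7745; α₂ = α₁·K2/[H⁺] = 0.2234
α₁ + 2α₂ = 1.2212
CA = 1.2212 × 2.18 = 2.66 mmol/kg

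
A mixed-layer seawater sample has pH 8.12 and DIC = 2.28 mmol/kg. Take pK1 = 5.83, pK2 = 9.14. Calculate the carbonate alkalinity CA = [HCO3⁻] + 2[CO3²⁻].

CA = [HCO3⁻] + 2[CO3²⁻] = (α₁ + 2α₂)·DIC
At pH 8.12: [H⁺]/K1 = 10^-2.29 = 0.0051286, K2/[H⁺] = 10^-1.02 = 0.095499
α₁ = 1/(1 + 0.0051286 + 0.095499) = 1/1.1006 = 0.9086; α₂ = α₁·K2/[H⁺] = 0.08677
α₁ + 2α₂ = 1.0821
CA = 1.0821 × 2.28 = 2.47 mmol/kg

CA = 2.47 mmol/kg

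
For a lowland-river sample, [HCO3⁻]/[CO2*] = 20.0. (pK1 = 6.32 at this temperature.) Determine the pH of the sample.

pH = 7.62

From K1 = [H⁺][HCO3⁻]/[CO2*]:  pH = pK1 + log₁₀([HCO3⁻]/[CO2*])
log₁₀(20.0) = +1.301
pH = 6.32 + (+1.301) = 7.62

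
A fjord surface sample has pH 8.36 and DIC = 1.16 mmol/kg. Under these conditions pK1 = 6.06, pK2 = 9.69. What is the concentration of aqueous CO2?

α₀ = 1 / (1 + K1/[H⁺] + K1K2/[H⁺]²) = 1 / (1 + 10^+2.30 + 10^+0.97)
   = 1 / (1 + 199.53 + 9.3325) = 1/209.86 = 0.004765
[CO2*] = α₀ × DIC = 0.004765 × 1.16 = 0.00553 mmol/kg = 5.53 μmol/kg

[CO2*] = 5.53 μmol/kg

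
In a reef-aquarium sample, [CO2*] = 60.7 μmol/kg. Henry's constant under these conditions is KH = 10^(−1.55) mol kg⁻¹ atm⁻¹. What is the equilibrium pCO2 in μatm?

KH = 10^(−1.55) = 2.818×10^-2 mol kg⁻¹ atm⁻¹
pCO2 = [CO2*]/KH = 60.7×10^-6 / 2.818×10^-2 = 2.15×10^-3 atm = 2150 μatm

pCO2 = 2150 μatm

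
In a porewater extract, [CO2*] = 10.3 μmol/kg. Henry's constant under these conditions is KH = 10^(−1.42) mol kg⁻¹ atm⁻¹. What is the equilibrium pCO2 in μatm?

pCO2 = 271 μatm

KH = 10^(−1.42) = 3.802×10^-2 mol kg⁻¹ atm⁻¹
pCO2 = [CO2*]/KH = 10.3×10^-6 / 3.802×10^-2 = 2.71×10^-4 atm = 271 μatm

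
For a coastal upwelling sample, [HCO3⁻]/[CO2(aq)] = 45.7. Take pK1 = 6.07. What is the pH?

From K1 = [H⁺][HCO3⁻]/[CO2(aq)]:  pH = pK1 + log₁₀([HCO3⁻]/[CO2(aq)])
log₁₀(45.7) = +1.660
pH = 6.07 + (+1.660) = 7.73

pH = 7.73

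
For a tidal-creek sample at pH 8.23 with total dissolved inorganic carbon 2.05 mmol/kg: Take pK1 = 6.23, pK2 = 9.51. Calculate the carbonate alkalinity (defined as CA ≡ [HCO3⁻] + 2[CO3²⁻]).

CA = 2.13 mmol/kg

CA = [HCO3⁻] + 2[CO3²⁻] = (α₁ + 2α₂)·DIC
At pH 8.23: [H⁺]/K1 = 10^-2.00 = 0.010000, K2/[H⁺] = 10^-1.28 = 0.052481
α₁ = 1/(1 + 0.010000 + 0.052481) = 1/1.0625 = 0.9412; α₂ = α₁·K2/[H⁺] = 0.04939
α₁ + 2α₂ = 1.0400
CA = 1.0400 × 2.05 = 2.13 mmol/kg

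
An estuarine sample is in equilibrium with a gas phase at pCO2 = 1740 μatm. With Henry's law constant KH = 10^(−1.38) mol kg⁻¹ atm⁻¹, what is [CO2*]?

[CO2*] = 72.5 μmol/kg

KH = 10^(−1.38) = 4.169×10^-2 mol kg⁻¹ atm⁻¹
[CO2*] = KH · pCO2 = 4.169×10^-2 × 1740×10^-6 atm = 7.25×10^-5 mol/kg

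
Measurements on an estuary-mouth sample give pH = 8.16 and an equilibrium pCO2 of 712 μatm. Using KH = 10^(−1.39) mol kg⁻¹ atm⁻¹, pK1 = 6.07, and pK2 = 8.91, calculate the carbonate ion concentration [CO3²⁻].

[CO2*] = KH · pCO2 = 10^(−1.39) × 712×10^-6 = 2.901×10^-5 mol/kg
α₀ = 1/(1 + K1/[H⁺] + K1K2/[H⁺]²) = 1/(1 + 10^+2.09 + 10^+1.34) = 0.006854
DIC = [CO2*]/α₀ = 2.901×10^-5 / 0.006854 = 4.232 mmol/kg
[CO3²⁻] = α₂·DIC; α₂ = 0.1499, so [CO3²⁻] = 0.1499 × 4.232 = 0.635 mmol/kg

[CO3²⁻] = 0.635 mmol/kg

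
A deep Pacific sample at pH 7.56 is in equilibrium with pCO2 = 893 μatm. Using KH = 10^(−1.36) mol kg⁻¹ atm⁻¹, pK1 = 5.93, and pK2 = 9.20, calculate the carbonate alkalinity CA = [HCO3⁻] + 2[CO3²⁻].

CA = 1.74 mmol/kg

[CO2*] = KH · pCO2 = 10^(−1.36) × 893×10^-6 = 3.898×10^-5 mol/kg
α₀ = 1/(1 + K1/[H⁺] + K1K2/[H⁺]²) = 1/(1 + 10^+1.63 + 10^-0.01) = 0.02240
DIC = [CO2*]/α₀ = 3.898×10^-5 / 0.02240 = 1.740 mmol/kg
CA = (α₁ + 2α₂)·DIC = (0.9557 + 2×0.02189) × 1.740 = 1.74 mmol/kg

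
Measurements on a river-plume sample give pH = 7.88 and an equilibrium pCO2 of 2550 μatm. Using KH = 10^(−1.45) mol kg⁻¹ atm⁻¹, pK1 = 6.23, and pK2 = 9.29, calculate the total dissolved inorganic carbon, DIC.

[CO2*] = KH · pCO2 = 10^(−1.45) × 2550×10^-6 = 9.048×10^-5 mol/kg
α₀ = 1/(1 + K1/[H⁺] + K1K2/[H⁺]²) = 1/(1 + 10^+1.65 + 10^+0.24) = 0.02109
DIC = [CO2*]/α₀ = 9.048×10^-5 / 0.02109 = 4.29 mmol/kg

DIC = 4.29 mmol/kg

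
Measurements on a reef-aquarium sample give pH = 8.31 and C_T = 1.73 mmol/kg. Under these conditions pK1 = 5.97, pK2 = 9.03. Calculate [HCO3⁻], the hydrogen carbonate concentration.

[HCO3⁻] = 1.45 mmol/kg

α₁ = 1 / (1 + [H⁺]/K1 + K2/[H⁺]) = 1 / (1 + 10^-2.34 + 10^-0.72)
   = 1 / (1 + 0.0045709 + 0.19055) = 1/1.1951 = 0.8367
[HCO3⁻] = α₁ × DIC = 0.8367 × 1.73 = 1.45 mmol/kg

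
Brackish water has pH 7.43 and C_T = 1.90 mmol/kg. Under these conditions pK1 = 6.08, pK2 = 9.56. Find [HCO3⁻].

[HCO3⁻] = 1.81 mmol/kg

α₁ = 1 / (1 + [H⁺]/K1 + K2/[H⁺]) = 1 / (1 + 10^-1.35 + 10^-2.13)
   = 1 / (1 + 0.044668 + 0.0074131) = 1/1.0521 = 0.9505
[HCO3⁻] = α₁ × DIC = 0.9505 × 1.90 = 1.81 mmol/kg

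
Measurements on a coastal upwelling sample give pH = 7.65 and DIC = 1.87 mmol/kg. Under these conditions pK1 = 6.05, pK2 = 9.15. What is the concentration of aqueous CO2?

[CO2*] = 0.0445 mmol/kg

α₀ = 1 / (1 + K1/[H⁺] + K1K2/[H⁺]²) = 1 / (1 + 10^+1.60 + 10^+0.10)
   = 1 / (1 + 39.811 + 1.2589) = 1/42.070 = 0.02377
[CO2*] = α₀ × DIC = 0.02377 × 1.87 = 0.0445 mmol/kg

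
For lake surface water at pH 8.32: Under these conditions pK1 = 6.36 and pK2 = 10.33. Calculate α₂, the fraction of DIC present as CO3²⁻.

α₂ = 0.00957

α₂ = 1 / (1 + [H⁺]/K2 + [H⁺]²/(K1K2)) = 1 / (1 + 10^+2.01 + 10^+0.05)
   = 1 / (1 + 102.33 + 1.1220) = 1/104.45 = 0.009574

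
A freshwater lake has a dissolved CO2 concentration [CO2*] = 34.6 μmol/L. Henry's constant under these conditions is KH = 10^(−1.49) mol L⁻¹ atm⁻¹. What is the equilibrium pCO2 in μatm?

KH = 10^(−1.49) = 3.236×10^-2 mol L⁻¹ atm⁻¹
pCO2 = [CO2*]/KH = 34.6×10^-6 / 3.236×10^-2 = 1.07×10^-3 atm = 1070 μatm

pCO2 = 1070 μatm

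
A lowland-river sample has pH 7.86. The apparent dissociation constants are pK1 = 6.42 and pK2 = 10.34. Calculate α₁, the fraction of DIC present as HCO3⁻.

α₁ = 0.962

α₁ = 1 / (1 + [H⁺]/K1 + K2/[H⁺]) = 1 / (1 + 10^-1.44 + 10^-2.48)
   = 1 / (1 + 0.036308 + 0.0033113) = 1/1.0396 = 0.9619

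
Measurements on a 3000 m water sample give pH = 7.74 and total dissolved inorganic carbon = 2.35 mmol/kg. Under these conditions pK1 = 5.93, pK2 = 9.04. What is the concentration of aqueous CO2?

[CO2*] = 0.0342 mmol/kg

α₀ = 1 / (1 + K1/[H⁺] + K1K2/[H⁺]²) = 1 / (1 + 10^+1.81 + 10^+0.51)
   = 1 / (1 + 64.565 + 3.2359) = 1/68.801 = 0.01453
[CO2*] = α₀ × DIC = 0.01453 × 2.35 = 0.0342 mmol/kg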